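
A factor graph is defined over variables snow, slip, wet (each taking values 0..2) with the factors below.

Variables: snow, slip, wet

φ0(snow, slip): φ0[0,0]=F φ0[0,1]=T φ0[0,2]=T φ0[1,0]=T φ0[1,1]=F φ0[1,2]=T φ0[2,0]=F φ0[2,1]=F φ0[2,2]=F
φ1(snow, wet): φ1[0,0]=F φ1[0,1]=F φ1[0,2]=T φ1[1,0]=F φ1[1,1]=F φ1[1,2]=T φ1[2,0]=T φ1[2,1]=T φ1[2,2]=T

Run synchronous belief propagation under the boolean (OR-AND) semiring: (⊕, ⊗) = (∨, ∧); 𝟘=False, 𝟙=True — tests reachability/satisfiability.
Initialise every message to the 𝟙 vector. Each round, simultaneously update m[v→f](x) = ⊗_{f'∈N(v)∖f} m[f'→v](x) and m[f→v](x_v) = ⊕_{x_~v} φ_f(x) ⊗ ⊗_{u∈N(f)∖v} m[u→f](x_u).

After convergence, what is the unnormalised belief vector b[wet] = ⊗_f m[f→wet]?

init: all messages = 𝟙 over 3 values
r1 m[φ0→snow] = [T, T, F]
r1 m[φ0→slip] = [T, T, T]
r1 m[φ1→snow] = [T, T, T]
r1 m[φ1→wet] = [T, T, T]
r1 m[snow→φ0] = [T, T, T]
r1 m[snow→φ1] = [T, T, T]
r1 m[slip→φ0] = [T, T, T]
r1 m[wet→φ1] = [T, T, T]
r2 m[φ0→snow] = [T, T, F]
r2 m[φ0→slip] = [T, T, T]
r2 m[φ1→snow] = [T, T, T]
r2 m[φ1→wet] = [T, T, T]
r2 m[snow→φ0] = [T, T, T]
r2 m[snow→φ1] = [T, T, F]
r2 m[slip→φ0] = [T, T, T]
r2 m[wet→φ1] = [T, T, T]
r3 m[φ0→snow] = [T, T, F]
r3 m[φ0→slip] = [T, T, T]
r3 m[φ1→snow] = [T, T, T]
r3 m[φ1→wet] = [F, F, T]
r3 m[snow→φ0] = [T, T, T]
r3 m[snow→φ1] = [T, T, F]
r3 m[slip→φ0] = [T, T, T]
r3 m[wet→φ1] = [T, T, T]
r4 m[φ0→snow] = [T, T, F]
r4 m[φ0→slip] = [T, T, T]
r4 m[φ1→snow] = [T, T, T]
r4 m[φ1→wet] = [F, F, T]
r4 m[snow→φ0] = [T, T, T]
r4 m[snow→φ1] = [T, T, F]
r4 m[slip→φ0] = [T, T, T]
r4 m[wet→φ1] = [T, T, T]
fixed point reached at round 4
b[wet] = ⊗ incoming = [F, F, T]

b[wet] = [F, F, T]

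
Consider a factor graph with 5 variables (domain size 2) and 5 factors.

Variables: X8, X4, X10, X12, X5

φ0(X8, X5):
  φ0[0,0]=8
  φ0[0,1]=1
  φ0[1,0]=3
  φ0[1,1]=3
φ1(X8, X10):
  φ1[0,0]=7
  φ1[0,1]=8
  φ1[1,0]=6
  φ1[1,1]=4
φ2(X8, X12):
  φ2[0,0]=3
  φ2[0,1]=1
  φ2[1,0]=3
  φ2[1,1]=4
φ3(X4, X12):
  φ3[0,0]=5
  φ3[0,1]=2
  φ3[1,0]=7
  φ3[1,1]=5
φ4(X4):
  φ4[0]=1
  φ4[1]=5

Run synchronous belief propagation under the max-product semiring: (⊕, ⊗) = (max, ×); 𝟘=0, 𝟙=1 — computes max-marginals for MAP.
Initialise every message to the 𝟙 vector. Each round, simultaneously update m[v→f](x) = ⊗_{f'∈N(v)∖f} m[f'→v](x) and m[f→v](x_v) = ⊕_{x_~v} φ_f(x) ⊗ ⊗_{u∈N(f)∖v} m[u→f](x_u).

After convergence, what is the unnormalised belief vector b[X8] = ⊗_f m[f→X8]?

b[X8] = [6720, 1890]

init: all messages = 𝟙 over 2 values
r1 m[φ0→X8] = [8, 3]
r1 m[φ0→X5] = [8, 3]
r1 m[φ1→X8] = [8, 6]
r1 m[φ1→X10] = [7, 8]
r1 m[φ2→X8] = [3, 4]
r1 m[φ2→X12] = [3, 4]
r1 m[φ3→X4] = [5, 7]
r1 m[φ3→X12] = [7, 5]
r1 m[φ4→X4] = [1, 5]
r1 m[X8→φ0] = [1, 1]
r1 m[X8→φ1] = [1, 1]
r1 m[X8→φ2] = [1, 1]
r1 m[X4→φ3] = [1, 1]
r1 m[X4→φ4] = [1, 1]
r1 m[X10→φ1] = [1, 1]
r1 m[X12→φ2] = [1, 1]
r1 m[X12→φ3] = [1, 1]
r1 m[X5→φ0] = [1, 1]
r2 m[φ0→X8] = [8, 3]
r2 m[φ0→X5] = [8, 3]
r2 m[φ1→X8] = [8, 6]
r2 m[φ1→X10] = [7, 8]
r2 m[φ2→X8] = [3, 4]
r2 m[φ2→X12] = [3, 4]
r2 m[φ3→X4] = [5, 7]
r2 m[φ3→X12] = [7, 5]
r2 m[φ4→X4] = [1, 5]
r2 m[X8→φ0] = [24, 24]
r2 m[X8→φ1] = [24, 12]
r2 m[X8→φ2] = [64, 18]
r2 m[X4→φ3] = [1, 5]
r2 m[X4→φ4] = [5, 7]
r2 m[X10→φ1] = [1, 1]
r2 m[X12→φ2] = [7, 5]
r2 m[X12→φ3] = [3, 4]
r2 m[X5→φ0] = [1, 1]
r3 m[φ0→X8] = [8, 3]
r3 m[φ0→X5] = [192, 72]
r3 m[φ1→X8] = [8, 6]
r3 m[φ1→X10] = [168, 192]
r3 m[φ2→X8] = [21, 21]
r3 m[φ2→X12] = [192, 72]
r3 m[φ3→X4] = [15, 21]
r3 m[φ3→X12] = [35, 25]
r3 m[φ4→X4] = [1, 5]
r3 m[X8→φ0] = [24, 24]
r3 m[X8→φ1] = [24, 12]
r3 m[X8→φ2] = [64, 18]
r3 m[X4→φ3] = [1, 5]
r3 m[X4→φ4] = [5, 7]
r3 m[X10→φ1] = [1, 1]
r3 m[X12→φ2] = [7, 5]
r3 m[X12→φ3] = [3, 4]
r3 m[X5→φ0] = [1, 1]
r4 m[φ0→X8] = [8, 3]
r4 m[φ0→X5] = [192, 72]
r4 m[φ1→X8] = [8, 6]
r4 m[φ1→X10] = [168, 192]
r4 m[φ2→X8] = [21, 21]
r4 m[φ2→X12] = [192, 72]
r4 m[φ3→X4] = [15, 21]
r4 m[φ3→X12] = [35, 25]
r4 m[φ4→X4] = [1, 5]
r4 m[X8→φ0] = [168, 126]
r4 m[X8→φ1] = [168, 63]
r4 m[X8→φ2] = [64, 18]
r4 m[X4→φ3] = [1, 5]
r4 m[X4→φ4] = [15, 21]
r4 m[X10→φ1] = [1, 1]
r4 m[X12→φ2] = [35, 25]
r4 m[X12→φ3] = [192, 72]
r4 m[X5→φ0] = [1, 1]
r5 m[φ0→X8] = [8, 3]
r5 m[φ0→X5] = [1344, 378]
r5 m[φ1→X8] = [8, 6]
r5 m[φ1→X10] = [1176, 1344]
r5 m[φ2→X8] = [105, 105]
r5 m[φ2→X12] = [192, 72]
r5 m[φ3→X4] = [960, 1344]
r5 m[φ3→X12] = [35, 25]
r5 m[φ4→X4] = [1, 5]
r5 m[X8→φ0] = [168, 126]
r5 m[X8→φ1] = [168, 63]
r5 m[X8→φ2] = [64, 18]
r5 m[X4→φ3] = [1, 5]
r5 m[X4→φ4] = [15, 21]
r5 m[X10→φ1] = [1, 1]
r5 m[X12→φ2] = [35, 25]
r5 m[X12→φ3] = [192, 72]
r5 m[X5→φ0] = [1, 1]
r6 m[φ0→X8] = [8, 3]
r6 m[φ0→X5] = [1344, 378]
r6 m[φ1→X8] = [8, 6]
r6 m[φ1→X10] = [1176, 1344]
r6 m[φ2→X8] = [105, 105]
r6 m[φ2→X12] = [192, 72]
r6 m[φ3→X4] = [960, 1344]
r6 m[φ3→X12] = [35, 25]
r6 m[φ4→X4] = [1, 5]
r6 m[X8→φ0] = [840, 630]
r6 m[X8→φ1] = [840, 315]
r6 m[X8→φ2] = [64, 18]
r6 m[X4→φ3] = [1, 5]
r6 m[X4→φ4] = [960, 1344]
r6 m[X10→φ1] = [1, 1]
r6 m[X12→φ2] = [35, 25]
r6 m[X12→φ3] = [192, 72]
r6 m[X5→φ0] = [1, 1]
r7 m[φ0→X8] = [8, 3]
r7 m[φ0→X5] = [6720, 1890]
r7 m[φ1→X8] = [8, 6]
r7 m[φ1→X10] = [5880, 6720]
r7 m[φ2→X8] = [105, 105]
r7 m[φ2→X12] = [192, 72]
r7 m[φ3→X4] = [960, 1344]
r7 m[φ3→X12] = [35, 25]
r7 m[φ4→X4] = [1, 5]
r7 m[X8→φ0] = [840, 630]
r7 m[X8→φ1] = [840, 315]
r7 m[X8→φ2] = [64, 18]
r7 m[X4→φ3] = [1, 5]
r7 m[X4→φ4] = [960, 1344]
r7 m[X10→φ1] = [1, 1]
r7 m[X12→φ2] = [35, 25]
r7 m[X12→φ3] = [192, 72]
r7 m[X5→φ0] = [1, 1]
r8 m[φ0→X8] = [8, 3]
r8 m[φ0→X5] = [6720, 1890]
r8 m[φ1→X8] = [8, 6]
r8 m[φ1→X10] = [5880, 6720]
r8 m[φ2→X8] = [105, 105]
r8 m[φ2→X12] = [192, 72]
r8 m[φ3→X4] = [960, 1344]
r8 m[φ3→X12] = [35, 25]
r8 m[φ4→X4] = [1, 5]
r8 m[X8→φ0] = [840, 630]
r8 m[X8→φ1] = [840, 315]
r8 m[X8→φ2] = [64, 18]
r8 m[X4→φ3] = [1, 5]
r8 m[X4→φ4] = [960, 1344]
r8 m[X10→φ1] = [1, 1]
r8 m[X12→φ2] = [35, 25]
r8 m[X12→φ3] = [192, 72]
r8 m[X5→φ0] = [1, 1]
fixed point reached at round 8
b[X8] = ⊗ incoming = [6720, 1890]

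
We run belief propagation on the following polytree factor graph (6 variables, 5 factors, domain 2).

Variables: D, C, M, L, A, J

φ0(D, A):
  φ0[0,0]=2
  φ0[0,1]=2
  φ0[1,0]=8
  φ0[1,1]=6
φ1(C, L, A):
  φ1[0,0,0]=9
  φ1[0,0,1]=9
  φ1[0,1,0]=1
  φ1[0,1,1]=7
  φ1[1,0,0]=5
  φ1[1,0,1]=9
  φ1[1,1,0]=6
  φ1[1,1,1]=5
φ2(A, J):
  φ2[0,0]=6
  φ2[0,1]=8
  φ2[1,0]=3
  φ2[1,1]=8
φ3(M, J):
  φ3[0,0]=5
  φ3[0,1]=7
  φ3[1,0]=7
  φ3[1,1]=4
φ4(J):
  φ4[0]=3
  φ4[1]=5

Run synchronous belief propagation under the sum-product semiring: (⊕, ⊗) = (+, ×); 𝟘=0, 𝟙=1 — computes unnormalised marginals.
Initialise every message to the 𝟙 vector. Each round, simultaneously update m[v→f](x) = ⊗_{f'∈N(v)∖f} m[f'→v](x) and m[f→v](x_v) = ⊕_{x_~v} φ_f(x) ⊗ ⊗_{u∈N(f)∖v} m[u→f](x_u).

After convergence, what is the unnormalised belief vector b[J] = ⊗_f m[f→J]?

b[J] = [71280, 198000]

init: all messages = 𝟙 over 2 values
r1 m[φ0→D] = [4, 14]
r1 m[φ0→A] = [10, 8]
r1 m[φ1→C] = [26, 25]
r1 m[φ1→L] = [32, 19]
r1 m[φ1→A] = [21, 30]
r1 m[φ2→A] = [14, 11]
r1 m[φ2→J] = [9, 16]
r1 m[φ3→M] = [12, 11]
r1 m[φ3→J] = [12, 11]
r1 m[φ4→J] = [3, 5]
r1 m[D→φ0] = [1, 1]
r1 m[C→φ1] = [1, 1]
r1 m[M→φ3] = [1, 1]
r1 m[L→φ1] = [1, 1]
r1 m[A→φ0] = [1, 1]
r1 m[A→φ1] = [1, 1]
r1 m[A→φ2] = [1, 1]
r1 m[J→φ2] = [1, 1]
r1 m[J→φ3] = [1, 1]
r1 m[J→φ4] = [1, 1]
r2 m[φ0→D] = [4, 14]
r2 m[φ0→A] = [10, 8]
r2 m[φ1→C] = [26, 25]
r2 m[φ1→L] = [32, 19]
r2 m[φ1→A] = [21, 30]
r2 m[φ2→A] = [14, 11]
r2 m[φ2→J] = [9, 16]
r2 m[φ3→M] = [12, 11]
r2 m[φ3→J] = [12, 11]
r2 m[φ4→J] = [3, 5]
r2 m[D→φ0] = [1, 1]
r2 m[C→φ1] = [1, 1]
r2 m[M→φ3] = [1, 1]
r2 m[L→φ1] = [1, 1]
r2 m[A→φ0] = [294, 330]
r2 m[A→φ1] = [140, 88]
r2 m[A→φ2] = [210, 240]
r2 m[J→φ2] = [36, 55]
r2 m[J→φ3] = [27, 80]
r2 m[J→φ4] = [108, 176]
r3 m[φ0→D] = [1248, 4332]
r3 m[φ0→A] = [10, 8]
r3 m[φ1→C] = [2808, 2772]
r3 m[φ1→L] = [3544, 2036]
r3 m[φ1→A] = [21, 30]
r3 m[φ2→A] = [656, 548]
r3 m[φ2→J] = [1980, 3600]
r3 m[φ3→M] = [695, 509]
r3 m[φ3→J] = [12, 11]
r3 m[φ4→J] = [3, 5]
r3 m[D→φ0] = [1, 1]
r3 m[C→φ1] = [1, 1]
r3 m[M→φ3] = [1, 1]
r3 m[L→φ1] = [1, 1]
r3 m[A→φ0] = [294, 330]
r3 m[A→φ1] = [140, 88]
r3 m[A→φ2] = [210, 240]
r3 m[J→φ2] = [36, 55]
r3 m[J→φ3] = [27, 80]
r3 m[J→φ4] = [108, 176]
r4 m[φ0→D] = [1248, 4332]
r4 m[φ0→A] = [10, 8]
r4 m[φ1→C] = [2808, 2772]
r4 m[φ1→L] = [3544, 2036]
r4 m[φ1→A] = [21, 30]
r4 m[φ2→A] = [656, 548]
r4 m[φ2→J] = [1980, 3600]
r4 m[φ3→M] = [695, 509]
r4 m[φ3→J] = [12, 11]
r4 m[φ4→J] = [3, 5]
r4 m[D→φ0] = [1, 1]
r4 m[C→φ1] = [1, 1]
r4 m[M→φ3] = [1, 1]
r4 m[L→φ1] = [1, 1]
r4 m[A→φ0] = [13776, 16440]
r4 m[A→φ1] = [6560, 4384]
r4 m[A→φ2] = [210, 240]
r4 m[J→φ2] = [36, 55]
r4 m[J→φ3] = [5940, 18000]
r4 m[J→φ4] = [23760, 39600]
r5 m[φ0→D] = [60432, 208848]
r5 m[φ0→A] = [10, 8]
r5 m[φ1→C] = [135744, 133536]
r5 m[φ1→L] = [170752, 98528]
r5 m[φ1→A] = [21, 30]
r5 m[φ2→A] = [656, 548]
r5 m[φ2→J] = [1980, 3600]
r5 m[φ3→M] = [155700, 113580]
r5 m[φ3→J] = [12, 11]
r5 m[φ4→J] = [3, 5]
r5 m[D→φ0] = [1, 1]
r5 m[C→φ1] = [1, 1]
r5 m[M→φ3] = [1, 1]
r5 m[L→φ1] = [1, 1]
r5 m[A→φ0] = [13776, 16440]
r5 m[A→φ1] = [6560, 4384]
r5 m[A→φ2] = [210, 240]
r5 m[J→φ2] = [36, 55]
r5 m[J→φ3] = [5940, 18000]
r5 m[J→φ4] = [23760, 39600]
r6 m[φ0→D] = [60432, 208848]
r6 m[φ0→A] = [10, 8]
r6 m[φ1→C] = [135744, 133536]
r6 m[φ1→L] = [170752, 98528]
r6 m[φ1→A] = [21, 30]
r6 m[φ2→A] = [656, 548]
r6 m[φ2→J] = [1980, 3600]
r6 m[φ3→M] = [155700, 113580]
r6 m[φ3→J] = [12, 11]
r6 m[φ4→J] = [3, 5]
r6 m[D→φ0] = [1, 1]
r6 m[C→φ1] = [1, 1]
r6 m[M→φ3] = [1, 1]
r6 m[L→φ1] = [1, 1]
r6 m[A→φ0] = [13776, 16440]
r6 m[A→φ1] = [6560, 4384]
r6 m[A→φ2] = [210, 240]
r6 m[J→φ2] = [36, 55]
r6 m[J→φ3] = [5940, 18000]
r6 m[J→φ4] = [23760, 39600]
fixed point reached at round 6
b[J] = ⊗ incoming = [71280, 198000]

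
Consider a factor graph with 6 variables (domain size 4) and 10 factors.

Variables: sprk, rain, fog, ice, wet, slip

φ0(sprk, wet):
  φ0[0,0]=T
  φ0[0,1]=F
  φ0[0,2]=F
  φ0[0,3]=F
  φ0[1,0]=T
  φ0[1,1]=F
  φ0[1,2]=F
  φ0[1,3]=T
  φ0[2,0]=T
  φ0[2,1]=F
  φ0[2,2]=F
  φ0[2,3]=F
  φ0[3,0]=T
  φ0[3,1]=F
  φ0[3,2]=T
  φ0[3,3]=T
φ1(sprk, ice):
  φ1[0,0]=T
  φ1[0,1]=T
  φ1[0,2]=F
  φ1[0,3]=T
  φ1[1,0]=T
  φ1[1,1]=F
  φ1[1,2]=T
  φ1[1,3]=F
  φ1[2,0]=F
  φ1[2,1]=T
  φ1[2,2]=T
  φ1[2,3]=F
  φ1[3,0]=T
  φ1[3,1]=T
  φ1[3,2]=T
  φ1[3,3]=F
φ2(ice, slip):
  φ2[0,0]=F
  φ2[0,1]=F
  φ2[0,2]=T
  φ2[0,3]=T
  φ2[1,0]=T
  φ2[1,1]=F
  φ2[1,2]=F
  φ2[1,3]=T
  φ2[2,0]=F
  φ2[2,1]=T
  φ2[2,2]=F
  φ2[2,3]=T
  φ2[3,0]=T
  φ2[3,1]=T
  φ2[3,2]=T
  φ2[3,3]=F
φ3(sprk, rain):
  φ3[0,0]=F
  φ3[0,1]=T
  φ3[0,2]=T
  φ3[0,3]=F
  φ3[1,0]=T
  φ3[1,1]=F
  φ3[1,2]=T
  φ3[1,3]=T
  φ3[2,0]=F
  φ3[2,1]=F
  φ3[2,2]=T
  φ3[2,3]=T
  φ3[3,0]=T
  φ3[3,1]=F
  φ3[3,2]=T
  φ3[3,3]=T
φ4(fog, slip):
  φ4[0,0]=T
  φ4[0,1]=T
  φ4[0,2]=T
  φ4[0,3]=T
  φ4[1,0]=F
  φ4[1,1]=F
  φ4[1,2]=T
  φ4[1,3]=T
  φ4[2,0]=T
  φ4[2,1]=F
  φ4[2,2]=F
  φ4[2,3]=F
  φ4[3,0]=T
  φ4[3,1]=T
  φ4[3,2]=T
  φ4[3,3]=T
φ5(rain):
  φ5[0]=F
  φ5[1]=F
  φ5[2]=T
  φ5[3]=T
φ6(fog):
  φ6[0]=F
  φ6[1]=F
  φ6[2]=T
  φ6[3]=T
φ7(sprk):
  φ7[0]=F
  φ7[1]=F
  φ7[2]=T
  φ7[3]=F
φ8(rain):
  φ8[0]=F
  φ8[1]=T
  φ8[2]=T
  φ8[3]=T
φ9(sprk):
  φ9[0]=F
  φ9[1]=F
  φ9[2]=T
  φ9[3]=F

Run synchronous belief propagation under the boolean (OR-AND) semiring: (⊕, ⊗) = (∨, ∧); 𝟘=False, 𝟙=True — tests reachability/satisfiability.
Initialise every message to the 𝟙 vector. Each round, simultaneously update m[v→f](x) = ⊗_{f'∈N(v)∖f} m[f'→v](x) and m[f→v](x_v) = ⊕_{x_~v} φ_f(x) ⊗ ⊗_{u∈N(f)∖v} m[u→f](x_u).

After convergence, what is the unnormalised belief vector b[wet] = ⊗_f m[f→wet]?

init: all messages = 𝟙 over 4 values
r1 m[φ0→sprk] = [T, T, T, T]
r1 m[φ0→wet] = [T, F, T, T]
r1 m[φ1→sprk] = [T, T, T, T]
r1 m[φ1→ice] = [T, T, T, T]
r1 m[φ2→ice] = [T, T, T, T]
r1 m[φ2→slip] = [T, T, T, T]
r1 m[φ3→sprk] = [T, T, T, T]
r1 m[φ3→rain] = [T, T, T, T]
r1 m[φ4→fog] = [T, T, T, T]
r1 m[φ4→slip] = [T, T, T, T]
r1 m[φ5→rain] = [F, F, T, T]
r1 m[φ6→fog] = [F, F, T, T]
r1 m[φ7→sprk] = [F, F, T, F]
r1 m[φ8→rain] = [F, T, T, T]
r1 m[φ9→sprk] = [F, F, T, F]
r1 m[sprk→φ0] = [T, T, T, T]
r1 m[sprk→φ1] = [T, T, T, T]
r1 m[sprk→φ3] = [T, T, T, T]
r1 m[sprk→φ7] = [T, T, T, T]
r1 m[sprk→φ9] = [T, T, T, T]
r1 m[rain→φ3] = [T, T, T, T]
r1 m[rain→φ5] = [T, T, T, T]
r1 m[rain→φ8] = [T, T, T, T]
r1 m[fog→φ4] = [T, T, T, T]
r1 m[fog→φ6] = [T, T, T, T]
r1 m[ice→φ1] = [T, T, T, T]
r1 m[ice→φ2] = [T, T, T, T]
r1 m[wet→φ0] = [T, T, T, T]
r1 m[slip→φ2] = [T, T, T, T]
r1 m[slip→φ4] = [T, T, T, T]
r2 m[φ0→sprk] = [T, T, T, T]
r2 m[φ0→wet] = [T, F, T, T]
r2 m[φ1→sprk] = [T, T, T, T]
r2 m[φ1→ice] = [T, T, T, T]
r2 m[φ2→ice] = [T, T, T, T]
r2 m[φ2→slip] = [T, T, T, T]
r2 m[φ3→sprk] = [T, T, T, T]
r2 m[φ3→rain] = [T, T, T, T]
r2 m[φ4→fog] = [T, T, T, T]
r2 m[φ4→slip] = [T, T, T, T]
r2 m[φ5→rain] = [F, F, T, T]
r2 m[φ6→fog] = [F, F, T, T]
r2 m[φ7→sprk] = [F, F, T, F]
r2 m[φ8→rain] = [F, T, T, T]
r2 m[φ9→sprk] = [F, F, T, F]
r2 m[sprk→φ0] = [F, F, T, F]
r2 m[sprk→φ1] = [F, F, T, F]
r2 m[sprk→φ3] = [F, F, T, F]
r2 m[sprk→φ7] = [F, F, T, F]
r2 m[sprk→φ9] = [F, F, T, F]
r2 m[rain→φ3] = [F, F, T, T]
r2 m[rain→φ5] = [F, T, T, T]
r2 m[rain→φ8] = [F, F, T, T]
r2 m[fog→φ4] = [F, F, T, T]
r2 m[fog→φ6] = [T, T, T, T]
r2 m[ice→φ1] = [T, T, T, T]
r2 m[ice→φ2] = [T, T, T, T]
r2 m[wet→φ0] = [T, T, T, T]
r2 m[slip→φ2] = [T, T, T, T]
r2 m[slip→φ4] = [T, T, T, T]
r3 m[φ0→sprk] = [T, T, T, T]
r3 m[φ0→wet] = [T, F, F, F]
r3 m[φ1→sprk] = [T, T, T, T]
r3 m[φ1→ice] = [F, T, T, F]
r3 m[φ2→ice] = [T, T, T, T]
r3 m[φ2→slip] = [T, T, T, T]
r3 m[φ3→sprk] = [T, T, T, T]
r3 m[φ3→rain] = [F, F, T, T]
r3 m[φ4→fog] = [T, T, T, T]
r3 m[φ4→slip] = [T, T, T, T]
r3 m[φ5→rain] = [F, F, T, T]
r3 m[φ6→fog] = [F, F, T, T]
r3 m[φ7→sprk] = [F, F, T, F]
r3 m[φ8→rain] = [F, T, T, T]
r3 m[φ9→sprk] = [F, F, T, F]
r3 m[sprk→φ0] = [F, F, T, F]
r3 m[sprk→φ1] = [F, F, T, F]
r3 m[sprk→φ3] = [F, F, T, F]
r3 m[sprk→φ7] = [F, F, T, F]
r3 m[sprk→φ9] = [F, F, T, F]
r3 m[rain→φ3] = [F, F, T, T]
r3 m[rain→φ5] = [F, T, T, T]
r3 m[rain→φ8] = [F, F, T, T]
r3 m[fog→φ4] = [F, F, T, T]
r3 m[fog→φ6] = [T, T, T, T]
r3 m[ice→φ1] = [T, T, T, T]
r3 m[ice→φ2] = [T, T, T, T]
r3 m[wet→φ0] = [T, T, T, T]
r3 m[slip→φ2] = [T, T, T, T]
r3 m[slip→φ4] = [T, T, T, T]
r4 m[φ0→sprk] = [T, T, T, T]
r4 m[φ0→wet] = [T, F, F, F]
r4 m[φ1→sprk] = [T, T, T, T]
r4 m[φ1→ice] = [F, T, T, F]
r4 m[φ2→ice] = [T, T, T, T]
r4 m[φ2→slip] = [T, T, T, T]
r4 m[φ3→sprk] = [T, T, T, T]
r4 m[φ3→rain] = [F, F, T, T]
r4 m[φ4→fog] = [T, T, T, T]
r4 m[φ4→slip] = [T, T, T, T]
r4 m[φ5→rain] = [F, F, T, T]
r4 m[φ6→fog] = [F, F, T, T]
r4 m[φ7→sprk] = [F, F, T, F]
r4 m[φ8→rain] = [F, T, T, T]
r4 m[φ9→sprk] = [F, F, T, F]
r4 m[sprk→φ0] = [F, F, T, F]
r4 m[sprk→φ1] = [F, F, T, F]
r4 m[sprk→φ3] = [F, F, T, F]
r4 m[sprk→φ7] = [F, F, T, F]
r4 m[sprk→φ9] = [F, F, T, F]
r4 m[rain→φ3] = [F, F, T, T]
r4 m[rain→φ5] = [F, F, T, T]
r4 m[rain→φ8] = [F, F, T, T]
r4 m[fog→φ4] = [F, F, T, T]
r4 m[fog→φ6] = [T, T, T, T]
r4 m[ice→φ1] = [T, T, T, T]
r4 m[ice→φ2] = [F, T, T, F]
r4 m[wet→φ0] = [T, T, T, T]
r4 m[slip→φ2] = [T, T, T, T]
r4 m[slip→φ4] = [T, T, T, T]
r5 m[φ0→sprk] = [T, T, T, T]
r5 m[φ0→wet] = [T, F, F, F]
r5 m[φ1→sprk] = [T, T, T, T]
r5 m[φ1→ice] = [F, T, T, F]
r5 m[φ2→ice] = [T, T, T, T]
r5 m[φ2→slip] = [T, T, F, T]
r5 m[φ3→sprk] = [T, T, T, T]
r5 m[φ3→rain] = [F, F, T, T]
r5 m[φ4→fog] = [T, T, T, T]
r5 m[φ4→slip] = [T, T, T, T]
r5 m[φ5→rain] = [F, F, T, T]
r5 m[φ6→fog] = [F, F, T, T]
r5 m[φ7→sprk] = [F, F, T, F]
r5 m[φ8→rain] = [F, T, T, T]
r5 m[φ9→sprk] = [F, F, T, F]
r5 m[sprk→φ0] = [F, F, T, F]
r5 m[sprk→φ1] = [F, F, T, F]
r5 m[sprk→φ3] = [F, F, T, F]
r5 m[sprk→φ7] = [F, F, T, F]
r5 m[sprk→φ9] = [F, F, T, F]
r5 m[rain→φ3] = [F, F, T, T]
r5 m[rain→φ5] = [F, F, T, T]
r5 m[rain→φ8] = [F, F, T, T]
r5 m[fog→φ4] = [F, F, T, T]
r5 m[fog→φ6] = [T, T, T, T]
r5 m[ice→φ1] = [T, T, T, T]
r5 m[ice→φ2] = [F, T, T, F]
r5 m[wet→φ0] = [T, T, T, T]
r5 m[slip→φ2] = [T, T, T, T]
r5 m[slip→φ4] = [T, T, T, T]
r6 m[φ0→sprk] = [T, T, T, T]
r6 m[φ0→wet] = [T, F, F, F]
r6 m[φ1→sprk] = [T, T, T, T]
r6 m[φ1→ice] = [F, T, T, F]
r6 m[φ2→ice] = [T, T, T, T]
r6 m[φ2→slip] = [T, T, F, T]
r6 m[φ3→sprk] = [T, T, T, T]
r6 m[φ3→rain] = [F, F, T, T]
r6 m[φ4→fog] = [T, T, T, T]
r6 m[φ4→slip] = [T, T, T, T]
r6 m[φ5→rain] = [F, F, T, T]
r6 m[φ6→fog] = [F, F, T, T]
r6 m[φ7→sprk] = [F, F, T, F]
r6 m[φ8→rain] = [F, T, T, T]
r6 m[φ9→sprk] = [F, F, T, F]
r6 m[sprk→φ0] = [F, F, T, F]
r6 m[sprk→φ1] = [F, F, T, F]
r6 m[sprk→φ3] = [F, F, T, F]
r6 m[sprk→φ7] = [F, F, T, F]
r6 m[sprk→φ9] = [F, F, T, F]
r6 m[rain→φ3] = [F, F, T, T]
r6 m[rain→φ5] = [F, F, T, T]
r6 m[rain→φ8] = [F, F, T, T]
r6 m[fog→φ4] = [F, F, T, T]
r6 m[fog→φ6] = [T, T, T, T]
r6 m[ice→φ1] = [T, T, T, T]
r6 m[ice→φ2] = [F, T, T, F]
r6 m[wet→φ0] = [T, T, T, T]
r6 m[slip→φ2] = [T, T, T, T]
r6 m[slip→φ4] = [T, T, F, T]
r7 m[φ0→sprk] = [T, T, T, T]
r7 m[φ0→wet] = [T, F, F, F]
r7 m[φ1→sprk] = [T, T, T, T]
r7 m[φ1→ice] = [F, T, T, F]
r7 m[φ2→ice] = [T, T, T, T]
r7 m[φ2→slip] = [T, T, F, T]
r7 m[φ3→sprk] = [T, T, T, T]
r7 m[φ3→rain] = [F, F, T, T]
r7 m[φ4→fog] = [T, T, T, T]
r7 m[φ4→slip] = [T, T, T, T]
r7 m[φ5→rain] = [F, F, T, T]
r7 m[φ6→fog] = [F, F, T, T]
r7 m[φ7→sprk] = [F, F, T, F]
r7 m[φ8→rain] = [F, T, T, T]
r7 m[φ9→sprk] = [F, F, T, F]
r7 m[sprk→φ0] = [F, F, T, F]
r7 m[sprk→φ1] = [F, F, T, F]
r7 m[sprk→φ3] = [F, F, T, F]
r7 m[sprk→φ7] = [F, F, T, F]
r7 m[sprk→φ9] = [F, F, T, F]
r7 m[rain→φ3] = [F, F, T, T]
r7 m[rain→φ5] = [F, F, T, T]
r7 m[rain→φ8] = [F, F, T, T]
r7 m[fog→φ4] = [F, F, T, T]
r7 m[fog→φ6] = [T, T, T, T]
r7 m[ice→φ1] = [T, T, T, T]
r7 m[ice→φ2] = [F, T, T, F]
r7 m[wet→φ0] = [T, T, T, T]
r7 m[slip→φ2] = [T, T, T, T]
r7 m[slip→φ4] = [T, T, F, T]
fixed point reached at round 7
b[wet] = ⊗ incoming = [T, F, F, F]

b[wet] = [T, F, F, F]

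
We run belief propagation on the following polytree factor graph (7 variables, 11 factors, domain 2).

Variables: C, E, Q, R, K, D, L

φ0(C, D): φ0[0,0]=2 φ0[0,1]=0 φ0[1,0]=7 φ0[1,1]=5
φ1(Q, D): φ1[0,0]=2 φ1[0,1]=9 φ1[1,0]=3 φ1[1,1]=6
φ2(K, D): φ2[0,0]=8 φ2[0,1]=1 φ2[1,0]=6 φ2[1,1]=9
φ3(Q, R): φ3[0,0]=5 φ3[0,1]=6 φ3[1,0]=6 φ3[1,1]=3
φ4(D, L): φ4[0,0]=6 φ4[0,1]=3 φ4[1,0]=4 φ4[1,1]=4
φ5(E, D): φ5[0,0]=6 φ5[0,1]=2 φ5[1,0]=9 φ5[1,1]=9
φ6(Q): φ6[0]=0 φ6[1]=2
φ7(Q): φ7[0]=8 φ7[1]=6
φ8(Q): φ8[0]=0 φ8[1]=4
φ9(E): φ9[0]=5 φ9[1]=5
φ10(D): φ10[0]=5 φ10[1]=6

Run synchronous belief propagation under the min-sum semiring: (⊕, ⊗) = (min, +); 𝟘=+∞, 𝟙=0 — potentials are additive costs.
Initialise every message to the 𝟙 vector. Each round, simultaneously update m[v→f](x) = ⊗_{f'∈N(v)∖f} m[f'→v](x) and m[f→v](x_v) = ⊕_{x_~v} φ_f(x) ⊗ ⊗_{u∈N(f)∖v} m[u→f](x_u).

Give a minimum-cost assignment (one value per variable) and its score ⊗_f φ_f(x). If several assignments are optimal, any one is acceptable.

init: all messages = 𝟙 over 2 values
r1 m[φ0→C] = [0, 5]
r1 m[φ0→D] = [2, 0]
r1 m[φ1→Q] = [2, 3]
r1 m[φ1→D] = [2, 6]
r1 m[φ2→K] = [1, 6]
r1 m[φ2→D] = [6, 1]
r1 m[φ3→Q] = [5, 3]
r1 m[φ3→R] = [5, 3]
r1 m[φ4→D] = [3, 4]
r1 m[φ4→L] = [4, 3]
r1 m[φ5→E] = [2, 9]
r1 m[φ5→D] = [6, 2]
r1 m[φ6→Q] = [0, 2]
r1 m[φ7→Q] = [8, 6]
r1 m[φ8→Q] = [0, 4]
r1 m[φ9→E] = [5, 5]
r1 m[φ10→D] = [5, 6]
r1 m[C→φ0] = [0, 0]
r1 m[E→φ5] = [0, 0]
r1 m[E→φ9] = [0, 0]
r1 m[Q→φ1] = [0, 0]
r1 m[Q→φ3] = [0, 0]
r1 m[Q→φ6] = [0, 0]
r1 m[Q→φ7] = [0, 0]
r1 m[Q→φ8] = [0, 0]
r1 m[R→φ3] = [0, 0]
r1 m[K→φ2] = [0, 0]
r1 m[D→φ0] = [0, 0]
r1 m[D→φ1] = [0, 0]
r1 m[D→φ2] = [0, 0]
r1 m[D→φ4] = [0, 0]
r1 m[D→φ5] = [0, 0]
r1 m[D→φ10] = [0, 0]
r1 m[L→φ4] = [0, 0]
r2 m[φ0→C] = [0, 5]
r2 m[φ0→D] = [2, 0]
r2 m[φ1→Q] = [2, 3]
r2 m[φ1→D] = [2, 6]
r2 m[φ2→K] = [1, 6]
r2 m[φ2→D] = [6, 1]
r2 m[φ3→Q] = [5, 3]
r2 m[φ3→R] = [5, 3]
r2 m[φ4→D] = [3, 4]
r2 m[φ4→L] = [4, 3]
r2 m[φ5→E] = [2, 9]
r2 m[φ5→D] = [6, 2]
r2 m[φ6→Q] = [0, 2]
r2 m[φ7→Q] = [8, 6]
r2 m[φ8→Q] = [0, 4]
r2 m[φ9→E] = [5, 5]
r2 m[φ10→D] = [5, 6]
r2 m[C→φ0] = [0, 0]
r2 m[E→φ5] = [5, 5]
r2 m[E→φ9] = [2, 9]
r2 m[Q→φ1] = [13, 15]
r2 m[Q→φ3] = [10, 15]
r2 m[Q→φ6] = [15, 16]
r2 m[Q→φ7] = [7, 12]
r2 m[Q→φ8] = [15, 14]
r2 m[R→φ3] = [0, 0]
r2 m[K→φ2] = [0, 0]
r2 m[D→φ0] = [22, 19]
r2 m[D→φ1] = [22, 13]
r2 m[D→φ2] = [18, 18]
r2 m[D→φ4] = [21, 15]
r2 m[D→φ5] = [18, 17]
r2 m[D→φ10] = [19, 13]
r2 m[L→φ4] = [0, 0]
r3 m[φ0→C] = [19, 24]
r3 m[φ0→D] = [2, 0]
r3 m[φ1→Q] = [22, 19]
r3 m[φ1→D] = [15, 21]
r3 m[φ2→K] = [19, 24]
r3 m[φ2→D] = [6, 1]
r3 m[φ3→Q] = [5, 3]
r3 m[φ3→R] = [15, 16]
r3 m[φ4→D] = [3, 4]
r3 m[φ4→L] = [19, 19]
r3 m[φ5→E] = [19, 26]
r3 m[φ5→D] = [11, 7]
r3 m[φ6→Q] = [0, 2]
r3 m[φ7→Q] = [8, 6]
r3 m[φ8→Q] = [0, 4]
r3 m[φ9→E] = [5, 5]
r3 m[φ10→D] = [5, 6]
r3 m[C→φ0] = [0, 0]
r3 m[E→φ5] = [5, 5]
r3 m[E→φ9] = [2, 9]
r3 m[Q→φ1] = [13, 15]
r3 m[Q→φ3] = [10, 15]
r3 m[Q→φ6] = [15, 16]
r3 m[Q→φ7] = [7, 12]
r3 m[Q→φ8] = [15, 14]
r3 m[R→φ3] = [0, 0]
r3 m[K→φ2] = [0, 0]
r3 m[D→φ0] = [22, 19]
r3 m[D→φ1] = [22, 13]
r3 m[D→φ2] = [18, 18]
r3 m[D→φ4] = [21, 15]
r3 m[D→φ5] = [18, 17]
r3 m[D→φ10] = [19, 13]
r3 m[L→φ4] = [0, 0]
r4 m[φ0→C] = [19, 24]
r4 m[φ0→D] = [2, 0]
r4 m[φ1→Q] = [22, 19]
r4 m[φ1→D] = [15, 21]
r4 m[φ2→K] = [19, 24]
r4 m[φ2→D] = [6, 1]
r4 m[φ3→Q] = [5, 3]
r4 m[φ3→R] = [15, 16]
r4 m[φ4→D] = [3, 4]
r4 m[φ4→L] = [19, 19]
r4 m[φ5→E] = [19, 26]
r4 m[φ5→D] = [11, 7]
r4 m[φ6→Q] = [0, 2]
r4 m[φ7→Q] = [8, 6]
r4 m[φ8→Q] = [0, 4]
r4 m[φ9→E] = [5, 5]
r4 m[φ10→D] = [5, 6]
r4 m[C→φ0] = [0, 0]
r4 m[E→φ5] = [5, 5]
r4 m[E→φ9] = [19, 26]
r4 m[Q→φ1] = [13, 15]
r4 m[Q→φ3] = [30, 31]
r4 m[Q→φ6] = [35, 32]
r4 m[Q→φ7] = [27, 28]
r4 m[Q→φ8] = [35, 30]
r4 m[R→φ3] = [0, 0]
r4 m[K→φ2] = [0, 0]
r4 m[D→φ0] = [40, 39]
r4 m[D→φ1] = [27, 18]
r4 m[D→φ2] = [36, 38]
r4 m[D→φ4] = [39, 35]
r4 m[D→φ5] = [31, 32]
r4 m[D→φ10] = [37, 33]
r4 m[L→φ4] = [0, 0]
r5 m[φ0→C] = [39, 44]
r5 m[φ0→D] = [2, 0]
r5 m[φ1→Q] = [27, 24]
r5 m[φ1→D] = [15, 21]
r5 m[φ2→K] = [39, 42]
r5 m[φ2→D] = [6, 1]
r5 m[φ3→Q] = [5, 3]
r5 m[φ3→R] = [35, 34]
r5 m[φ4→D] = [3, 4]
r5 m[φ4→L] = [39, 39]
r5 m[φ5→E] = [34, 40]
r5 m[φ5→D] = [11, 7]
r5 m[φ6→Q] = [0, 2]
r5 m[φ7→Q] = [8, 6]
r5 m[φ8→Q] = [0, 4]
r5 m[φ9→E] = [5, 5]
r5 m[φ10→D] = [5, 6]
r5 m[C→φ0] = [0, 0]
r5 m[E→φ5] = [5, 5]
r5 m[E→φ9] = [19, 26]
r5 m[Q→φ1] = [13, 15]
r5 m[Q→φ3] = [30, 31]
r5 m[Q→φ6] = [35, 32]
r5 m[Q→φ7] = [27, 28]
r5 m[Q→φ8] = [35, 30]
r5 m[R→φ3] = [0, 0]
r5 m[K→φ2] = [0, 0]
r5 m[D→φ0] = [40, 39]
r5 m[D→φ1] = [27, 18]
r5 m[D→φ2] = [36, 38]
r5 m[D→φ4] = [39, 35]
r5 m[D→φ5] = [31, 32]
r5 m[D→φ10] = [37, 33]
r5 m[L→φ4] = [0, 0]
r6 m[φ0→C] = [39, 44]
r6 m[φ0→D] = [2, 0]
r6 m[φ1→Q] = [27, 24]
r6 m[φ1→D] = [15, 21]
r6 m[φ2→K] = [39, 42]
r6 m[φ2→D] = [6, 1]
r6 m[φ3→Q] = [5, 3]
r6 m[φ3→R] = [35, 34]
r6 m[φ4→D] = [3, 4]
r6 m[φ4→L] = [39, 39]
r6 m[φ5→E] = [34, 40]
r6 m[φ5→D] = [11, 7]
r6 m[φ6→Q] = [0, 2]
r6 m[φ7→Q] = [8, 6]
r6 m[φ8→Q] = [0, 4]
r6 m[φ9→E] = [5, 5]
r6 m[φ10→D] = [5, 6]
r6 m[C→φ0] = [0, 0]
r6 m[E→φ5] = [5, 5]
r6 m[E→φ9] = [34, 40]
r6 m[Q→φ1] = [13, 15]
r6 m[Q→φ3] = [35, 36]
r6 m[Q→φ6] = [40, 37]
r6 m[Q→φ7] = [32, 33]
r6 m[Q→φ8] = [40, 35]
r6 m[R→φ3] = [0, 0]
r6 m[K→φ2] = [0, 0]
r6 m[D→φ0] = [40, 39]
r6 m[D→φ1] = [27, 18]
r6 m[D→φ2] = [36, 38]
r6 m[D→φ4] = [39, 35]
r6 m[D→φ5] = [31, 32]
r6 m[D→φ10] = [37, 33]
r6 m[L→φ4] = [0, 0]
r7 m[φ0→C] = [39, 44]
r7 m[φ0→D] = [2, 0]
r7 m[φ1→Q] = [27, 24]
r7 m[φ1→D] = [15, 21]
r7 m[φ2→K] = [39, 42]
r7 m[φ2→D] = [6, 1]
r7 m[φ3→Q] = [5, 3]
r7 m[φ3→R] = [40, 39]
r7 m[φ4→D] = [3, 4]
r7 m[φ4→L] = [39, 39]
r7 m[φ5→E] = [34, 40]
r7 m[φ5→D] = [11, 7]
r7 m[φ6→Q] = [0, 2]
r7 m[φ7→Q] = [8, 6]
r7 m[φ8→Q] = [0, 4]
r7 m[φ9→E] = [5, 5]
r7 m[φ10→D] = [5, 6]
r7 m[C→φ0] = [0, 0]
r7 m[E→φ5] = [5, 5]
r7 m[E→φ9] = [34, 40]
r7 m[Q→φ1] = [13, 15]
r7 m[Q→φ3] = [35, 36]
r7 m[Q→φ6] = [40, 37]
r7 m[Q→φ7] = [32, 33]
r7 m[Q→φ8] = [40, 35]
r7 m[R→φ3] = [0, 0]
r7 m[K→φ2] = [0, 0]
r7 m[D→φ0] = [40, 39]
r7 m[D→φ1] = [27, 18]
r7 m[D→φ2] = [36, 38]
r7 m[D→φ4] = [39, 35]
r7 m[D→φ5] = [31, 32]
r7 m[D→φ10] = [37, 33]
r7 m[L→φ4] = [0, 0]
r8 m[φ0→C] = [39, 44]
r8 m[φ0→D] = [2, 0]
r8 m[φ1→Q] = [27, 24]
r8 m[φ1→D] = [15, 21]
r8 m[φ2→K] = [39, 42]
r8 m[φ2→D] = [6, 1]
r8 m[φ3→Q] = [5, 3]
r8 m[φ3→R] = [40, 39]
r8 m[φ4→D] = [3, 4]
r8 m[φ4→L] = [39, 39]
r8 m[φ5→E] = [34, 40]
r8 m[φ5→D] = [11, 7]
r8 m[φ6→Q] = [0, 2]
r8 m[φ7→Q] = [8, 6]
r8 m[φ8→Q] = [0, 4]
r8 m[φ9→E] = [5, 5]
r8 m[φ10→D] = [5, 6]
r8 m[C→φ0] = [0, 0]
r8 m[E→φ5] = [5, 5]
r8 m[E→φ9] = [34, 40]
r8 m[Q→φ1] = [13, 15]
r8 m[Q→φ3] = [35, 36]
r8 m[Q→φ6] = [40, 37]
r8 m[Q→φ7] = [32, 33]
r8 m[Q→φ8] = [40, 35]
r8 m[R→φ3] = [0, 0]
r8 m[K→φ2] = [0, 0]
r8 m[D→φ0] = [40, 39]
r8 m[D→φ1] = [27, 18]
r8 m[D→φ2] = [36, 38]
r8 m[D→φ4] = [39, 35]
r8 m[D→φ5] = [31, 32]
r8 m[D→φ10] = [37, 33]
r8 m[L→φ4] = [0, 0]
fixed point reached at round 8
traceback from C: (C=0, E=0, Q=1, R=1, K=0, D=1, L=0), score=39

assignment: (C=0, E=0, Q=1, R=1, K=0, D=1, L=0); score = 39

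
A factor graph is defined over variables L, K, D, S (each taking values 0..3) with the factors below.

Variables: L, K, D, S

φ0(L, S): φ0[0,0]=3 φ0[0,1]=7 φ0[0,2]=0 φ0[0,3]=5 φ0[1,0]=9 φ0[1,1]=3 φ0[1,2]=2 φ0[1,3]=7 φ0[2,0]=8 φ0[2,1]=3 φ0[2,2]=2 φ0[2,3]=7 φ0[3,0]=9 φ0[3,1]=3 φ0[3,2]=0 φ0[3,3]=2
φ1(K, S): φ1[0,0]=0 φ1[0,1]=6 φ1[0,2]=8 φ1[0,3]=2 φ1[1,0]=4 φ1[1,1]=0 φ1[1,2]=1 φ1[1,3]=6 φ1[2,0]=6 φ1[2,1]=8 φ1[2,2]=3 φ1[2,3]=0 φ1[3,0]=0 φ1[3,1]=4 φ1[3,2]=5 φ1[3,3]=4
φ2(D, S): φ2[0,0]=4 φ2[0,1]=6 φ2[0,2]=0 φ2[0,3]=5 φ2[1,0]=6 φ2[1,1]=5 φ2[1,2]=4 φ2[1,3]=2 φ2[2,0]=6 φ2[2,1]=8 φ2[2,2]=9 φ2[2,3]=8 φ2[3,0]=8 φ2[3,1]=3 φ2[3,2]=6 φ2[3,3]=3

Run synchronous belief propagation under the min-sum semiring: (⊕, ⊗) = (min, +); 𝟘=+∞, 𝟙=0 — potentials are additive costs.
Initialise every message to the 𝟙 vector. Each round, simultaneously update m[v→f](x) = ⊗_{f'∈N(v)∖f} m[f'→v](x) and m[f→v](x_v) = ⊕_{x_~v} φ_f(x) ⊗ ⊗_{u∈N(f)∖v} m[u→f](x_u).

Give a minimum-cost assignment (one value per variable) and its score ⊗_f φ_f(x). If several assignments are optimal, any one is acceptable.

assignment: (L=0, K=1, D=0, S=2); score = 1

init: all messages = 𝟙 over 4 values
r1 m[φ0→L] = [0, 2, 2, 0]
r1 m[φ0→S] = [3, 3, 0, 2]
r1 m[φ1→K] = [0, 0, 0, 0]
r1 m[φ1→S] = [0, 0, 1, 0]
r1 m[φ2→D] = [0, 2, 6, 3]
r1 m[φ2→S] = [4, 3, 0, 2]
r1 m[L→φ0] = [0, 0, 0, 0]
r1 m[K→φ1] = [0, 0, 0, 0]
r1 m[D→φ2] = [0, 0, 0, 0]
r1 m[S→φ0] = [0, 0, 0, 0]
r1 m[S→φ1] = [0, 0, 0, 0]
r1 m[S→φ2] = [0, 0, 0, 0]
r2 m[φ0→L] = [0, 2, 2, 0]
r2 m[φ0→S] = [3, 3, 0, 2]
r2 m[φ1→K] = [0, 0, 0, 0]
r2 m[φ1→S] = [0, 0, 1, 0]
r2 m[φ2→D] = [0, 2, 6, 3]
r2 m[φ2→S] = [4, 3, 0, 2]
r2 m[L→φ0] = [0, 0, 0, 0]
r2 m[K→φ1] = [0, 0, 0, 0]
r2 m[D→φ2] = [0, 0, 0, 0]
r2 m[S→φ0] = [4, 3, 1, 2]
r2 m[S→φ1] = [7, 6, 0, 4]
r2 m[S→φ2] = [3, 3, 1, 2]
r3 m[φ0→L] = [1, 3, 3, 1]
r3 m[φ0→S] = [3, 3, 0, 2]
r3 m[φ1→K] = [6, 1, 3, 5]
r3 m[φ1→S] = [0, 0, 1, 0]
r3 m[φ2→D] = [1, 4, 9, 5]
r3 m[φ2→S] = [4, 3, 0, 2]
r3 m[L→φ0] = [0, 0, 0, 0]
r3 m[K→φ1] = [0, 0, 0, 0]
r3 m[D→φ2] = [0, 0, 0, 0]
r3 m[S→φ0] = [4, 3, 1, 2]
r3 m[S→φ1] = [7, 6, 0, 4]
r3 m[S→φ2] = [3, 3, 1, 2]
r4 m[φ0→L] = [1, 3, 3, 1]
r4 m[φ0→S] = [3, 3, 0, 2]
r4 m[φ1→K] = [6, 1, 3, 5]
r4 m[φ1→S] = [0, 0, 1, 0]
r4 m[φ2→D] = [1, 4, 9, 5]
r4 m[φ2→S] = [4, 3, 0, 2]
r4 m[L→φ0] = [0, 0, 0, 0]
r4 m[K→φ1] = [0, 0, 0, 0]
r4 m[D→φ2] = [0, 0, 0, 0]
r4 m[S→φ0] = [4, 3, 1, 2]
r4 m[S→φ1] = [7, 6, 0, 4]
r4 m[S→φ2] = [3, 3, 1, 2]
fixed point reached at round 4
traceback from L: (L=0, K=1, D=0, S=2), score=1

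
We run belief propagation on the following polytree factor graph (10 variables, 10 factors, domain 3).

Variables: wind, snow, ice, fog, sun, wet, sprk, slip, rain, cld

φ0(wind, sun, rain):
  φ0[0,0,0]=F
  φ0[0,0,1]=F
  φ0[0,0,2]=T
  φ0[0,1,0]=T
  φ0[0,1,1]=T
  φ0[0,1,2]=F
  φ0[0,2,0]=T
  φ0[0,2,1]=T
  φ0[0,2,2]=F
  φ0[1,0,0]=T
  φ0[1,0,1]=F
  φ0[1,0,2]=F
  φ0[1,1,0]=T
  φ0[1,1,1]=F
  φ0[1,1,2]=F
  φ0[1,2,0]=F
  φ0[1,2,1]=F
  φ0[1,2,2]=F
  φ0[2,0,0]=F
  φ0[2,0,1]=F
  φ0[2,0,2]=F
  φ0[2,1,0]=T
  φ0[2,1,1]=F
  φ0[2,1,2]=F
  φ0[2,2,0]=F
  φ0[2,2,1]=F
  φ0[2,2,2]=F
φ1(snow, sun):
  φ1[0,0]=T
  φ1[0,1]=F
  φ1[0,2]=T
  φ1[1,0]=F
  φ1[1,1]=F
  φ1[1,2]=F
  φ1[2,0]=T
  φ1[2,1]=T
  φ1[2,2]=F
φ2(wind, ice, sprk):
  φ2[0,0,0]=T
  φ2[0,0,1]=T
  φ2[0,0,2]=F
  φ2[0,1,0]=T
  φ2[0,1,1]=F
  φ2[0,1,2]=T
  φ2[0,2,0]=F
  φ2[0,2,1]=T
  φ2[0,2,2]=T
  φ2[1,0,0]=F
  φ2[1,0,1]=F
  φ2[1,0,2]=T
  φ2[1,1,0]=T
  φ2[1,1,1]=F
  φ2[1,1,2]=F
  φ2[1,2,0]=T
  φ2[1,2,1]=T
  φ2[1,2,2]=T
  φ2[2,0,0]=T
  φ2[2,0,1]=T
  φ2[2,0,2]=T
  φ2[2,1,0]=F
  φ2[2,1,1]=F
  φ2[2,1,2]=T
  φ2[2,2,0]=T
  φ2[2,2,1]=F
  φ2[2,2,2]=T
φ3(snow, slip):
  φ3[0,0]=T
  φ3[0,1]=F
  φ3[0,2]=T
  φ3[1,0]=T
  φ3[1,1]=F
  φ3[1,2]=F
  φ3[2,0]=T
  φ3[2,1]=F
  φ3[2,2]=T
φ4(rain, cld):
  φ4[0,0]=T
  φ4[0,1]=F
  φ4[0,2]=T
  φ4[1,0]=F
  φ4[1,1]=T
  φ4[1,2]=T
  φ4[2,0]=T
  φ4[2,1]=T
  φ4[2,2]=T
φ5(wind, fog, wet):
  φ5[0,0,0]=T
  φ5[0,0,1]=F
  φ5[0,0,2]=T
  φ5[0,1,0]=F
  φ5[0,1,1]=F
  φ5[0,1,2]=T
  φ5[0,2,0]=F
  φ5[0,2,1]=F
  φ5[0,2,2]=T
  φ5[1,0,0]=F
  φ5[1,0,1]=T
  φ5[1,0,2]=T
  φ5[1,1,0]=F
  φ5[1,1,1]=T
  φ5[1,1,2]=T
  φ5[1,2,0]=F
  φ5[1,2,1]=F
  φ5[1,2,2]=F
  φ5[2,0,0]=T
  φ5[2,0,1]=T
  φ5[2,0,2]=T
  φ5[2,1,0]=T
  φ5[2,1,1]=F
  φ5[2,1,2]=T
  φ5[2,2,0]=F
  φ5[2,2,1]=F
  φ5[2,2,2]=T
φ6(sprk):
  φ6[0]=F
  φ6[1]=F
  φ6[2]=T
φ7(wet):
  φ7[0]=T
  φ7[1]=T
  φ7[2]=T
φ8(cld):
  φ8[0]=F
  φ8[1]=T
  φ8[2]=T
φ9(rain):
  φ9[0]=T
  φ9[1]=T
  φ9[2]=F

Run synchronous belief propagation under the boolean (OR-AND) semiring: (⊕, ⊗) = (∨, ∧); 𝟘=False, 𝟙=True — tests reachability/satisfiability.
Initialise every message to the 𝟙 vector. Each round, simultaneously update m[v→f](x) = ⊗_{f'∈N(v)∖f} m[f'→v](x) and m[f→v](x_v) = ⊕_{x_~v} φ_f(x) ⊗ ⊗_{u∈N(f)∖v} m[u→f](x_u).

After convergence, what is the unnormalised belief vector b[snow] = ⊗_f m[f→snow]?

init: all messages = 𝟙 over 3 values
r1 m[φ0→wind] = [T, T, T]
r1 m[φ0→sun] = [T, T, T]
r1 m[φ0→rain] = [T, T, T]
r1 m[φ1→snow] = [T, F, T]
r1 m[φ1→sun] = [T, T, T]
r1 m[φ2→wind] = [T, T, T]
r1 m[φ2→ice] = [T, T, T]
r1 m[φ2→sprk] = [T, T, T]
r1 m[φ3→snow] = [T, T, T]
r1 m[φ3→slip] = [T, F, T]
r1 m[φ4→rain] = [T, T, T]
r1 m[φ4→cld] = [T, T, T]
r1 m[φ5→wind] = [T, T, T]
r1 m[φ5→fog] = [T, T, T]
r1 m[φ5→wet] = [T, T, T]
r1 m[φ6→sprk] = [F, F, T]
r1 m[φ7→wet] = [T, T, T]
r1 m[φ8→cld] = [F, T, T]
r1 m[φ9→rain] = [T, T, F]
r1 m[wind→φ0] = [T, T, T]
r1 m[wind→φ2] = [T, T, T]
r1 m[wind→φ5] = [T, T, T]
r1 m[snow→φ1] = [T, T, T]
r1 m[snow→φ3] = [T, T, T]
r1 m[ice→φ2] = [T, T, T]
r1 m[fog→φ5] = [T, T, T]
r1 m[sun→φ0] = [T, T, T]
r1 m[sun→φ1] = [T, T, T]
r1 m[wet→φ5] = [T, T, T]
r1 m[wet→φ7] = [T, T, T]
r1 m[sprk→φ2] = [T, T, T]
r1 m[sprk→φ6] = [T, T, T]
r1 m[slip→φ3] = [T, T, T]
r1 m[rain→φ0] = [T, T, T]
r1 m[rain→φ4] = [T, T, T]
r1 m[rain→φ9] = [T, T, T]
r1 m[cld→φ4] = [T, T, T]
r1 m[cld→φ8] = [T, T, T]
r2 m[φ0→wind] = [T, T, T]
r2 m[φ0→sun] = [T, T, T]
r2 m[φ0→rain] = [T, T, T]
r2 m[φ1→snow] = [T, F, T]
r2 m[φ1→sun] = [T, T, T]
r2 m[φ2→wind] = [T, T, T]
r2 m[φ2→ice] = [T, T, T]
r2 m[φ2→sprk] = [T, T, T]
r2 m[φ3→snow] = [T, T, T]
r2 m[φ3→slip] = [T, F, T]
r2 m[φ4→rain] = [T, T, T]
r2 m[φ4→cld] = [T, T, T]
r2 m[φ5→wind] = [T, T, T]
r2 m[φ5→fog] = [T, T, T]
r2 m[φ5→wet] = [T, T, T]
r2 m[φ6→sprk] = [F, F, T]
r2 m[φ7→wet] = [T, T, T]
r2 m[φ8→cld] = [F, T, T]
r2 m[φ9→rain] = [T, T, F]
r2 m[wind→φ0] = [T, T, T]
r2 m[wind→φ2] = [T, T, T]
r2 m[wind→φ5] = [T, T, T]
r2 m[snow→φ1] = [T, T, T]
r2 m[snow→φ3] = [T, F, T]
r2 m[ice→φ2] = [T, T, T]
r2 m[fog→φ5] = [T, T, T]
r2 m[sun→φ0] = [T, T, T]
r2 m[sun→φ1] = [T, T, T]
r2 m[wet→φ5] = [T, T, T]
r2 m[wet→φ7] = [T, T, T]
r2 m[sprk→φ2] = [F, F, T]
r2 m[sprk→φ6] = [T, T, T]
r2 m[slip→φ3] = [T, T, T]
r2 m[rain→φ0] = [T, T, F]
r2 m[rain→φ4] = [T, T, F]
r2 m[rain→φ9] = [T, T, T]
r2 m[cld→φ4] = [F, T, T]
r2 m[cld→φ8] = [T, T, T]
r3 m[φ0→wind] = [T, T, T]
r3 m[φ0→sun] = [T, T, T]
r3 m[φ0→rain] = [T, T, T]
r3 m[φ1→snow] = [T, F, T]
r3 m[φ1→sun] = [T, T, T]
r3 m[φ2→wind] = [T, T, T]
r3 m[φ2→ice] = [T, T, T]
r3 m[φ2→sprk] = [T, T, T]
r3 m[φ3→snow] = [T, T, T]
r3 m[φ3→slip] = [T, F, T]
r3 m[φ4→rain] = [T, T, T]
r3 m[φ4→cld] = [T, T, T]
r3 m[φ5→wind] = [T, T, T]
r3 m[φ5→fog] = [T, T, T]
r3 m[φ5→wet] = [T, T, T]
r3 m[φ6→sprk] = [F, F, T]
r3 m[φ7→wet] = [T, T, T]
r3 m[φ8→cld] = [F, T, T]
r3 m[φ9→rain] = [T, T, F]
r3 m[wind→φ0] = [T, T, T]
r3 m[wind→φ2] = [T, T, T]
r3 m[wind→φ5] = [T, T, T]
r3 m[snow→φ1] = [T, T, T]
r3 m[snow→φ3] = [T, F, T]
r3 m[ice→φ2] = [T, T, T]
r3 m[fog→φ5] = [T, T, T]
r3 m[sun→φ0] = [T, T, T]
r3 m[sun→φ1] = [T, T, T]
r3 m[wet→φ5] = [T, T, T]
r3 m[wet→φ7] = [T, T, T]
r3 m[sprk→φ2] = [F, F, T]
r3 m[sprk→φ6] = [T, T, T]
r3 m[slip→φ3] = [T, T, T]
r3 m[rain→φ0] = [T, T, F]
r3 m[rain→φ4] = [T, T, F]
r3 m[rain→φ9] = [T, T, T]
r3 m[cld→φ4] = [F, T, T]
r3 m[cld→φ8] = [T, T, T]
fixed point reached at round 3
b[snow] = ⊗ incoming = [T, F, T]

b[snow] = [T, F, T]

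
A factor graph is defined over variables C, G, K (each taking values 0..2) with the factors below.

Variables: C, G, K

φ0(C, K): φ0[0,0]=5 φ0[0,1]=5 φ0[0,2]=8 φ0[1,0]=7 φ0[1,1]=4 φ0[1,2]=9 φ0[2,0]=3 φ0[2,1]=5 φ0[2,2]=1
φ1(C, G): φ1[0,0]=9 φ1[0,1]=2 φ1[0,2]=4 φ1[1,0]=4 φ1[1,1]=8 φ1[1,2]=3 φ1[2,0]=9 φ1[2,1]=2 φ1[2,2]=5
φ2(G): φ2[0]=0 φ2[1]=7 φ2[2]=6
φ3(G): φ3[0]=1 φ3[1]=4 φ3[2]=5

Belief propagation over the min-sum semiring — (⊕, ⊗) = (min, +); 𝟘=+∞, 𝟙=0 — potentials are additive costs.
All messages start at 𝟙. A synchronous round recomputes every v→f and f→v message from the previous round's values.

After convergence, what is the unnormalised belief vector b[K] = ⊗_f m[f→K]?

init: all messages = 𝟙 over 3 values
r1 m[φ0→C] = [5, 4, 1]
r1 m[φ0→K] = [3, 4, 1]
r1 m[φ1→C] = [2, 3, 2]
r1 m[φ1→G] = [4, 2, 3]
r1 m[φ2→G] = [0, 7, 6]
r1 m[φ3→G] = [1, 4, 5]
r1 m[C→φ0] = [0, 0, 0]
r1 m[C→φ1] = [0, 0, 0]
r1 m[G→φ1] = [0, 0, 0]
r1 m[G→φ2] = [0, 0, 0]
r1 m[G→φ3] = [0, 0, 0]
r1 m[K→φ0] = [0, 0, 0]
r2 m[φ0→C] = [5, 4, 1]
r2 m[φ0→K] = [3, 4, 1]
r2 m[φ1→C] = [2, 3, 2]
r2 m[φ1→G] = [4, 2, 3]
r2 m[φ2→G] = [0, 7, 6]
r2 m[φ3→G] = [1, 4, 5]
r2 m[C→φ0] = [2, 3, 2]
r2 m[C→φ1] = [5, 4, 1]
r2 m[G→φ1] = [1, 11, 11]
r2 m[G→φ2] = [5, 6, 8]
r2 m[G→φ3] = [4, 9, 9]
r2 m[K→φ0] = [0, 0, 0]
r3 m[φ0→C] = [5, 4, 1]
r3 m[φ0→K] = [5, 7, 3]
r3 m[φ1→C] = [10, 5, 10]
r3 m[φ1→G] = [8, 3, 6]
r3 m[φ2→G] = [0, 7, 6]
r3 m[φ3→G] = [1, 4, 5]
r3 m[C→φ0] = [2, 3, 2]
r3 m[C→φ1] = [5, 4, 1]
r3 m[G→φ1] = [1, 11, 11]
r3 m[G→φ2] = [5, 6, 8]
r3 m[G→φ3] = [4, 9, 9]
r3 m[K→φ0] = [0, 0, 0]
r4 m[φ0→C] = [5, 4, 1]
r4 m[φ0→K] = [5, 7, 3]
r4 m[φ1→C] = [10, 5, 10]
r4 m[φ1→G] = [8, 3, 6]
r4 m[φ2→G] = [0, 7, 6]
r4 m[φ3→G] = [1, 4, 5]
r4 m[C→φ0] = [10, 5, 10]
r4 m[C→φ1] = [5, 4, 1]
r4 m[G→φ1] = [1, 11, 11]
r4 m[G→φ2] = [9, 7, 11]
r4 m[G→φ3] = [8, 10, 12]
r4 m[K→φ0] = [0, 0, 0]
r5 m[φ0→C] = [5, 4, 1]
r5 m[φ0→K] = [12, 9, 11]
r5 m[φ1→C] = [10, 5, 10]
r5 m[φ1→G] = [8, 3, 6]
r5 m[φ2→G] = [0, 7, 6]
r5 m[φ3→G] = [1, 4, 5]
r5 m[C→φ0] = [10, 5, 10]
r5 m[C→φ1] = [5, 4, 1]
r5 m[G→φ1] = [1, 11, 11]
r5 m[G→φ2] = [9, 7, 11]
r5 m[G→φ3] = [8, 10, 12]
r5 m[K→φ0] = [0, 0, 0]
r6 m[φ0→C] = [5, 4, 1]
r6 m[φ0→K] = [12, 9, 11]
r6 m[φ1→C] = [10, 5, 10]
r6 m[φ1→G] = [8, 3, 6]
r6 m[φ2→G] = [0, 7, 6]
r6 m[φ3→G] = [1, 4, 5]
r6 m[C→φ0] = [10, 5, 10]
r6 m[C→φ1] = [5, 4, 1]
r6 m[G→φ1] = [1, 11, 11]
r6 m[G→φ2] = [9, 7, 11]
r6 m[G→φ3] = [8, 10, 12]
r6 m[K→φ0] = [0, 0, 0]
fixed point reached at round 6
b[K] = ⊗ incoming = [12, 9, 11]

b[K] = [12, 9, 11]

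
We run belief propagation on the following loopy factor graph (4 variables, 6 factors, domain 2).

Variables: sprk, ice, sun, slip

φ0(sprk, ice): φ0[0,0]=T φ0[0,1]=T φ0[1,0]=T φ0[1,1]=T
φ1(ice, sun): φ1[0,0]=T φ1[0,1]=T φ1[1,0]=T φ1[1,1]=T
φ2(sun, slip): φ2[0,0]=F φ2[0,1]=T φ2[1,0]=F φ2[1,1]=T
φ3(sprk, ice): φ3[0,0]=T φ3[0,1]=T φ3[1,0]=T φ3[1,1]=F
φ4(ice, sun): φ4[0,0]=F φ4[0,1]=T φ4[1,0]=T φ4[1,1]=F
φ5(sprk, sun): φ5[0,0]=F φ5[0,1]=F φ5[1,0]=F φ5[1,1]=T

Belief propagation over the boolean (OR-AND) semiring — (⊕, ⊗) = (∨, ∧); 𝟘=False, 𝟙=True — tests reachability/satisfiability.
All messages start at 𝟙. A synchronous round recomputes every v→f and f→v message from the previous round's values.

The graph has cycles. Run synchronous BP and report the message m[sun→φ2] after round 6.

message @ round 6 = [F, T]

init: all messages = 𝟙 over 2 values
r1 m[φ0→sprk] = [T, T]
r1 m[φ0→ice] = [T, T]
r1 m[φ1→ice] = [T, T]
r1 m[φ1→sun] = [T, T]
r1 m[φ2→sun] = [T, T]
r1 m[φ2→slip] = [F, T]
r1 m[φ3→sprk] = [T, T]
r1 m[φ3→ice] = [T, T]
r1 m[φ4→ice] = [T, T]
r1 m[φ4→sun] = [T, T]
r1 m[φ5→sprk] = [F, T]
r1 m[φ5→sun] = [F, T]
r1 m[sprk→φ0] = [T, T]
r1 m[sprk→φ3] = [T, T]
r1 m[sprk→φ5] = [T, T]
r1 m[ice→φ0] = [T, T]
r1 m[ice→φ1] = [T, T]
r1 m[ice→φ3] = [T, T]
r1 m[ice→φ4] = [T, T]
r1 m[sun→φ1] = [T, T]
r1 m[sun→φ2] = [T, T]
r1 m[sun→φ4] = [T, T]
r1 m[sun→φ5] = [T, T]
r1 m[slip→φ2] = [T, T]
r2 m[φ0→sprk] = [T, T]
r2 m[φ0→ice] = [T, T]
r2 m[φ1→ice] = [T, T]
r2 m[φ1→sun] = [T, T]
r2 m[φ2→sun] = [T, T]
r2 m[φ2→slip] = [F, T]
r2 m[φ3→sprk] = [T, T]
r2 m[φ3→ice] = [T, T]
r2 m[φ4→ice] = [T, T]
r2 m[φ4→sun] = [T, T]
r2 m[φ5→sprk] = [F, T]
r2 m[φ5→sun] = [F, T]
r2 m[sprk→φ0] = [F, T]
r2 m[sprk→φ3] = [F, T]
r2 m[sprk→φ5] = [T, T]
r2 m[ice→φ0] = [T, T]
r2 m[ice→φ1] = [T, T]
r2 m[ice→φ3] = [T, T]
r2 m[ice→φ4] = [T, T]
r2 m[sun→φ1] = [F, T]
r2 m[sun→φ2] = [F, T]
r2 m[sun→φ4] = [F, T]
r2 m[sun→φ5] = [T, T]
r2 m[slip→φ2] = [T, T]
r3 m[φ0→sprk] = [T, T]
r3 m[φ0→ice] = [T, T]
r3 m[φ1→ice] = [T, T]
r3 m[φ1→sun] = [T, T]
r3 m[φ2→sun] = [T, T]
r3 m[φ2→slip] = [F, T]
r3 m[φ3→sprk] = [T, T]
r3 m[φ3→ice] = [T, F]
r3 m[φ4→ice] = [T, F]
r3 m[φ4→sun] = [T, T]
r3 m[φ5→sprk] = [F, T]
r3 m[φ5→sun] = [F, T]
r3 m[sprk→φ0] = [F, T]
r3 m[sprk→φ3] = [F, T]
r3 m[sprk→φ5] = [T, T]
r3 m[ice→φ0] = [T, T]
r3 m[ice→φ1] = [T, T]
r3 m[ice→φ3] = [T, T]
r3 m[ice→φ4] = [T, T]
r3 m[sun→φ1] = [F, T]
r3 m[sun→φ2] = [F, T]
r3 m[sun→φ4] = [F, T]
r3 m[sun→φ5] = [T, T]
r3 m[slip→φ2] = [T, T]
r4 m[φ0→sprk] = [T, T]
r4 m[φ0→ice] = [T, T]
r4 m[φ1→ice] = [T, T]
r4 m[φ1→sun] = [T, T]
r4 m[φ2→sun] = [T, T]
r4 m[φ2→slip] = [F, T]
r4 m[φ3→sprk] = [T, T]
r4 m[φ3→ice] = [T, F]
r4 m[φ4→ice] = [T, F]
r4 m[φ4→sun] = [T, T]
r4 m[φ5→sprk] = [F, T]
r4 m[φ5→sun] = [F, T]
r4 m[sprk→φ0] = [F, T]
r4 m[sprk→φ3] = [F, T]
r4 m[sprk→φ5] = [T, T]
r4 m[ice→φ0] = [T, F]
r4 m[ice→φ1] = [T, F]
r4 m[ice→φ3] = [T, F]
r4 m[ice→φ4] = [T, F]
r4 m[sun→φ1] = [F, T]
r4 m[sun→φ2] = [F, T]
r4 m[sun→φ4] = [F, T]
r4 m[sun→φ5] = [T, T]
r4 m[slip→φ2] = [T, T]
r5 m[φ0→sprk] = [T, T]
r5 m[φ0→ice] = [T, T]
r5 m[φ1→ice] = [T, T]
r5 m[φ1→sun] = [T, T]
r5 m[φ2→sun] = [T, T]
r5 m[φ2→slip] = [F, T]
r5 m[φ3→sprk] = [T, T]
r5 m[φ3→ice] = [T, F]
r5 m[φ4→ice] = [T, F]
r5 m[φ4→sun] = [F, T]
r5 m[φ5→sprk] = [F, T]
r5 m[φ5→sun] = [F, T]
r5 m[sprk→φ0] = [F, T]
r5 m[sprk→φ3] = [F, T]
r5 m[sprk→φ5] = [T, T]
r5 m[ice→φ0] = [T, F]
r5 m[ice→φ1] = [T, F]
r5 m[ice→φ3] = [T, F]
r5 m[ice→φ4] = [T, F]
r5 m[sun→φ1] = [F, T]
r5 m[sun→φ2] = [F, T]
r5 m[sun→φ4] = [F, T]
r5 m[sun→φ5] = [T, T]
r5 m[slip→φ2] = [T, T]
r6 m[φ0→sprk] = [T, T]
r6 m[φ0→ice] = [T, T]
r6 m[φ1→ice] = [T, T]
r6 m[φ1→sun] = [T, T]
r6 m[φ2→sun] = [T, T]
r6 m[φ2→slip] = [F, T]
r6 m[φ3→sprk] = [T, T]
r6 m[φ3→ice] = [T, F]
r6 m[φ4→ice] = [T, F]
r6 m[φ4→sun] = [F, T]
r6 m[φ5→sprk] = [F, T]
r6 m[φ5→sun] = [F, T]
r6 m[sprk→φ0] = [F, T]
r6 m[sprk→φ3] = [F, T]
r6 m[sprk→φ5] = [T, T]
r6 m[ice→φ0] = [T, F]
r6 m[ice→φ1] = [T, F]
r6 m[ice→φ3] = [T, F]
r6 m[ice→φ4] = [T, F]
r6 m[sun→φ1] = [F, T]
r6 m[sun→φ2] = [F, T]
r6 m[sun→φ4] = [F, T]
r6 m[sun→φ5] = [F, T]
r6 m[slip→φ2] = [T, T]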